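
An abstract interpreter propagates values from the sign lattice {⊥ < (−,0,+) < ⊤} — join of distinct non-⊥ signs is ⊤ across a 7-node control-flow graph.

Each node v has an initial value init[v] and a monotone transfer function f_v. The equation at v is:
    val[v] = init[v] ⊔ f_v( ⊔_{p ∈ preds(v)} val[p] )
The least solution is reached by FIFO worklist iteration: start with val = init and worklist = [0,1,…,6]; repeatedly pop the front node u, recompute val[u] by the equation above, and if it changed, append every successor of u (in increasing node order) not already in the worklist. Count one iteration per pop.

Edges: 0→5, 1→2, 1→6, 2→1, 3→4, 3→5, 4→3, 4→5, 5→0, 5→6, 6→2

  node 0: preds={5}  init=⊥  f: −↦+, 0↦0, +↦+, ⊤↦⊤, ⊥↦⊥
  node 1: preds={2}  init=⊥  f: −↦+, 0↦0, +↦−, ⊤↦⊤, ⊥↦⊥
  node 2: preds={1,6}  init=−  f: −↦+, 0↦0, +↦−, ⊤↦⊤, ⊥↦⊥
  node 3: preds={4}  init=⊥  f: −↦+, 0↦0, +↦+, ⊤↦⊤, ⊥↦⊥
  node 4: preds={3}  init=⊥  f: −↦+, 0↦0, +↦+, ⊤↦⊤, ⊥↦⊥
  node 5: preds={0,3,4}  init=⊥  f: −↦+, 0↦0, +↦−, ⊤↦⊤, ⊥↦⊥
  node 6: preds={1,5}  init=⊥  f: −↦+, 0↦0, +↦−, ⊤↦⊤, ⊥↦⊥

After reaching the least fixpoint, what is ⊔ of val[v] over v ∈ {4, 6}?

Worklist (12 pops):
  #1 pop 0: in=⊥ → ⊥ (no change)
  #2 pop 1: in=− → + (was ⊥); enqueue []
  #3 pop 2: in=+ → − (no change)
  #4 pop 3: in=⊥ → ⊥ (no change)
  #5 pop 4: in=⊥ → ⊥ (no change)
  #6 pop 5: in=⊥ → ⊥ (no change)
  #7 pop 6: in=+ → − (was ⊥); enqueue [2]
  #8 pop 2: in=⊤ → ⊤ (was −); enqueue [1]
  #9 pop 1: in=⊤ → ⊤ (was +); enqueue [2,6]
  #10 pop 2: in=⊤ → ⊤ (no change)
  #11 pop 6: in=⊤ → ⊤ (was −); enqueue [2]
  #12 pop 2: in=⊤ → ⊤ (no change)

Fixpoint:
  val[0] = ⊥
  val[1] = ⊤
  val[2] = ⊤
  val[3] = ⊥
  val[4] = ⊥
  val[5] = ⊥
  val[6] = ⊤

⊤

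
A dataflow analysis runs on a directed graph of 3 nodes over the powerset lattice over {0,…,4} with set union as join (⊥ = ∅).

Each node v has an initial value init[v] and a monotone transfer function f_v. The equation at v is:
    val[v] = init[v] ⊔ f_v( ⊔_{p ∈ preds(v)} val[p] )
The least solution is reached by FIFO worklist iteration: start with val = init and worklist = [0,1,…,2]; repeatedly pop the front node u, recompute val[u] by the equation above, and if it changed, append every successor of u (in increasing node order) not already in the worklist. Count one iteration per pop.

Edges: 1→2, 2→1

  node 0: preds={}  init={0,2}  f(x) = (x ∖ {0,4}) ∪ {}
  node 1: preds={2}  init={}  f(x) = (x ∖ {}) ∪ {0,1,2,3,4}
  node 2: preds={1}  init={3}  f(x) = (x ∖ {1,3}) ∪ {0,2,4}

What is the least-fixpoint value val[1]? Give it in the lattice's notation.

Worklist (4 pops):
  #1 pop 0: in={} → {0,2} (no change)
  #2 pop 1: in={3} → {0,1,2,3,4} (was {}); enqueue []
  #3 pop 2: in={0,1,2,3,4} → {0,2,3,4} (was {3}); enqueue [1]
  #4 pop 1: in={0,2,3,4} → {0,1,2,3,4} (no change)

Fixpoint:
  val[0] = {0,2}
  val[1] = {0,1,2,3,4}
  val[2] = {0,2,3,4}

{0,1,2,3,4}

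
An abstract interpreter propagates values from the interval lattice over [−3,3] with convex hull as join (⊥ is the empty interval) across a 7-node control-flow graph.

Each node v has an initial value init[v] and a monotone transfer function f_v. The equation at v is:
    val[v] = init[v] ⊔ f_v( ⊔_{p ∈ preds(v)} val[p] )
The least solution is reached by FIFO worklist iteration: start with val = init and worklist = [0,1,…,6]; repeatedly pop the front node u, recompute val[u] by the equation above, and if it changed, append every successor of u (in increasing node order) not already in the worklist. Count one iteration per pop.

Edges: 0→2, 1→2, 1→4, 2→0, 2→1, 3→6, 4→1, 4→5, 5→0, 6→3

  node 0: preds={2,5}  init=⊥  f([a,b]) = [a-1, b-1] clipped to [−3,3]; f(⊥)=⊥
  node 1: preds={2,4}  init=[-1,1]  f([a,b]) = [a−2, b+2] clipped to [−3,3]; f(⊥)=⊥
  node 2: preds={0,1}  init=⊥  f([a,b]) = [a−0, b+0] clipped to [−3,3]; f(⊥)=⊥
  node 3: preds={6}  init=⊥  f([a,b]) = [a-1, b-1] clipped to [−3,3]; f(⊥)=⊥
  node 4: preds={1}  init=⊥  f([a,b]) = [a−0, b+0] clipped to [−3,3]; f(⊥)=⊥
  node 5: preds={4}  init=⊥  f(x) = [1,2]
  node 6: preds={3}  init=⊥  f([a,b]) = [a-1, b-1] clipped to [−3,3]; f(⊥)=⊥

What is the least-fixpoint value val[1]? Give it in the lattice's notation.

Trace (15 dequeues):
  [1] u=0 | in ⊥ | out ⊥ | ==
  [2] u=1 | in ⊥ | out [-1,1] | ==
  [3] u=2 | in [-1,1] | out [-1,1] | prev ⊥ | push {0,1}
  [4] u=3 | in ⊥ | out ⊥ | ==
  [5] u=4 | in [-1,1] | out [-1,1] | prev ⊥ | push {}
  [6] u=5 | in [-1,1] | out [1,2] | prev ⊥ | push {}
  [7] u=6 | in ⊥ | out ⊥ | ==
  [8] u=0 | in [-1,2] | out [-2,1] | prev ⊥ | push {2}
  [9] u=1 | in [-1,1] | out [-3,3] | prev [-1,1] | push {4}
  [10] u=2 | in [-3,3] | out [-3,3] | prev [-1,1] | push {0,1}
  [11] u=4 | in [-3,3] | out [-3,3] | prev [-1,1] | push {5}
  [12] u=0 | in [-3,3] | out [-3,2] | prev [-2,1] | push {2}
  [13] u=1 | in [-3,3] | out [-3,3] | ==
  [14] u=5 | in [-3,3] | out [1,2] | ==
  [15] u=2 | in [-3,3] | out [-3,3] | ==

Converged values:
  [0] [-3,2]
  [1] [-3,3]
  [2] [-3,3]
  [3] ⊥
  [4] [-3,3]
  [5] [1,2]
  [6] ⊥

[-3,3]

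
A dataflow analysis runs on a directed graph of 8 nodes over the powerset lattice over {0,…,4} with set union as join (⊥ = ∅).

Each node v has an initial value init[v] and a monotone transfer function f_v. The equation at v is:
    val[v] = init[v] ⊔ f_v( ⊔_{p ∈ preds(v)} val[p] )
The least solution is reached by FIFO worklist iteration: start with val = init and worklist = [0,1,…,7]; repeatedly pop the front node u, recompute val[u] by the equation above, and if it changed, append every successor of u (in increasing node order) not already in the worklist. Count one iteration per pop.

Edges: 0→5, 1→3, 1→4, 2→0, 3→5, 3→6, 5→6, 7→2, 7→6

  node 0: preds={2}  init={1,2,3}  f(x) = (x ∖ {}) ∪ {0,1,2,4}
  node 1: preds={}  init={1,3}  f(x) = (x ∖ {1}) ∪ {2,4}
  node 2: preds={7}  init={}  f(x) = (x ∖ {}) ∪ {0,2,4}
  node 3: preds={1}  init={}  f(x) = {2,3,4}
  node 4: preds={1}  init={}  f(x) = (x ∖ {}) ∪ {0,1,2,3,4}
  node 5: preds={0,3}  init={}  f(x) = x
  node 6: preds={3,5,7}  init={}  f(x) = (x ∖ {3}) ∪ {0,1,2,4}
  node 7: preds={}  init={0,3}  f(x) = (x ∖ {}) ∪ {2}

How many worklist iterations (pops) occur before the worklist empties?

Iteration log — 11 steps:
  step 1. node 0  ⊔preds={}  new={0,1,2,3,4}  old={1,2,3}  +wl: 
  step 2. node 1  ⊔preds={}  new={1,2,3,4}  old={1,3}  +wl: 
  step 3. node 2  ⊔preds={0,3}  new={0,2,3,4}  old={}  +wl: 0
  step 4. node 3  ⊔preds={1,2,3,4}  new={2,3,4}  old={}  +wl: 
  step 5. node 4  ⊔preds={1,2,3,4}  new={0,1,2,3,4}  old={}  +wl: 
  step 6. node 5  ⊔preds={0,1,2,3,4}  new={0,1,2,3,4}  old={}  +wl: 
  step 7. node 6  ⊔preds={0,1,2,3,4}  new={0,1,2,4}  old={}  +wl: 
  step 8. node 7  ⊔preds={}  new={0,2,3}  old={0,3}  +wl: 2,6
  step 9. node 0  ⊔preds={0,2,3,4}  new={0,1,2,3,4}  stable
  step 10. node 2  ⊔preds={0,2,3}  new={0,2,3,4}  stable
  step 11. node 6  ⊔preds={0,1,2,3,4}  new={0,1,2,4}  stable

Least fixpoint reached:
  node 0: {0,1,2,3,4}
  node 1: {1,2,3,4}
  node 2: {0,2,3,4}
  node 3: {2,3,4}
  node 4: {0,1,2,3,4}
  node 5: {0,1,2,3,4}
  node 6: {0,1,2,4}
  node 7: {0,2,3}

11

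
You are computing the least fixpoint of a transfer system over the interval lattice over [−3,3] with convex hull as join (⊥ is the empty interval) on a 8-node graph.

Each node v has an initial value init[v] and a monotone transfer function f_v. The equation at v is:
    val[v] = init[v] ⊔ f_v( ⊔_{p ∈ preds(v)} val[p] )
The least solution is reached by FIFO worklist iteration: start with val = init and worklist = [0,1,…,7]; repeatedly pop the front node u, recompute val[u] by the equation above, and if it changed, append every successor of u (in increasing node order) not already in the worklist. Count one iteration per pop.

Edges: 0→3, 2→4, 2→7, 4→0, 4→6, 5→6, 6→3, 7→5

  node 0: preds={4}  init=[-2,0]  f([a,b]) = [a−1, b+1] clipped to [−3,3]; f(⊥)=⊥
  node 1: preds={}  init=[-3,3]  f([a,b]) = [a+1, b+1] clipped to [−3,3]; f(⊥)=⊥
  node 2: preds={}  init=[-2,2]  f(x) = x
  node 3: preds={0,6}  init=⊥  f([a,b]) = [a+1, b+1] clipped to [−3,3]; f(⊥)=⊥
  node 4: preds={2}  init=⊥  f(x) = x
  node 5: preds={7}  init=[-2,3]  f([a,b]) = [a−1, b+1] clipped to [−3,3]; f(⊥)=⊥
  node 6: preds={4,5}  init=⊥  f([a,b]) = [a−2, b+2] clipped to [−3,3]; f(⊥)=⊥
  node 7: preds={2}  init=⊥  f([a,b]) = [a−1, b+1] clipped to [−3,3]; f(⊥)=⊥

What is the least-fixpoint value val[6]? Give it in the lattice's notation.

[-3,3]

Trace (12 dequeues):
  [1] u=0 | in ⊥ | out [-2,0] | ==
  [2] u=1 | in ⊥ | out [-3,3] | ==
  [3] u=2 | in ⊥ | out [-2,2] | ==
  [4] u=3 | in [-2,0] | out [-1,1] | prev ⊥ | push {}
  [5] u=4 | in [-2,2] | out [-2,2] | prev ⊥ | push {0}
  [6] u=5 | in ⊥ | out [-2,3] | ==
  [7] u=6 | in [-2,3] | out [-3,3] | prev ⊥ | push {3}
  [8] u=7 | in [-2,2] | out [-3,3] | prev ⊥ | push {5}
  [9] u=0 | in [-2,2] | out [-3,3] | prev [-2,0] | push {}
  [10] u=3 | in [-3,3] | out [-2,3] | prev [-1,1] | push {}
  [11] u=5 | in [-3,3] | out [-3,3] | prev [-2,3] | push {6}
  [12] u=6 | in [-3,3] | out [-3,3] | ==

Converged values:
  [0] [-3,3]
  [1] [-3,3]
  [2] [-2,2]
  [3] [-2,3]
  [4] [-2,2]
  [5] [-3,3]
  [6] [-3,3]
  [7] [-3,3]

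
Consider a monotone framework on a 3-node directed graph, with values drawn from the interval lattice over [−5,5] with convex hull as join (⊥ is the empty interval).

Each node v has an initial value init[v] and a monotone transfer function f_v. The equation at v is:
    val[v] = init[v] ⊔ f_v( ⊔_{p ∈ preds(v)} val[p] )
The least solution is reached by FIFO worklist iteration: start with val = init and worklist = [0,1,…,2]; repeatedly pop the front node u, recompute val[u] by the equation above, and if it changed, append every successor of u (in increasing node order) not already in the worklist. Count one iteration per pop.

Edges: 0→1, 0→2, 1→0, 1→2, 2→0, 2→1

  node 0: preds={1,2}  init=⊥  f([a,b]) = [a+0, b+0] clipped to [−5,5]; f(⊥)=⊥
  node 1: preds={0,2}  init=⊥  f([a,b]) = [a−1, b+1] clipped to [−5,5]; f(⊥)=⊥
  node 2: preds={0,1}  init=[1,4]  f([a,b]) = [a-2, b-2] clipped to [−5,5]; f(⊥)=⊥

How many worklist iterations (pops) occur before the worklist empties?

Iteration log — 10 steps:
  step 1. node 0  ⊔preds=[1,4]  new=[1,4]  old=⊥  +wl: 
  step 2. node 1  ⊔preds=[1,4]  new=[0,5]  old=⊥  +wl: 0
  step 3. node 2  ⊔preds=[0,5]  new=[-2,4]  old=[1,4]  +wl: 1
  step 4. node 0  ⊔preds=[-2,5]  new=[-2,5]  old=[1,4]  +wl: 2
  step 5. node 1  ⊔preds=[-2,5]  new=[-3,5]  old=[0,5]  +wl: 0
  step 6. node 2  ⊔preds=[-3,5]  new=[-5,4]  old=[-2,4]  +wl: 1
  step 7. node 0  ⊔preds=[-5,5]  new=[-5,5]  old=[-2,5]  +wl: 2
  step 8. node 1  ⊔preds=[-5,5]  new=[-5,5]  old=[-3,5]  +wl: 0
  step 9. node 2  ⊔preds=[-5,5]  new=[-5,4]  stable
  step 10. node 0  ⊔preds=[-5,5]  new=[-5,5]  stable

Least fixpoint reached:
  node 0: [-5,5]
  node 1: [-5,5]
  node 2: [-5,4]

10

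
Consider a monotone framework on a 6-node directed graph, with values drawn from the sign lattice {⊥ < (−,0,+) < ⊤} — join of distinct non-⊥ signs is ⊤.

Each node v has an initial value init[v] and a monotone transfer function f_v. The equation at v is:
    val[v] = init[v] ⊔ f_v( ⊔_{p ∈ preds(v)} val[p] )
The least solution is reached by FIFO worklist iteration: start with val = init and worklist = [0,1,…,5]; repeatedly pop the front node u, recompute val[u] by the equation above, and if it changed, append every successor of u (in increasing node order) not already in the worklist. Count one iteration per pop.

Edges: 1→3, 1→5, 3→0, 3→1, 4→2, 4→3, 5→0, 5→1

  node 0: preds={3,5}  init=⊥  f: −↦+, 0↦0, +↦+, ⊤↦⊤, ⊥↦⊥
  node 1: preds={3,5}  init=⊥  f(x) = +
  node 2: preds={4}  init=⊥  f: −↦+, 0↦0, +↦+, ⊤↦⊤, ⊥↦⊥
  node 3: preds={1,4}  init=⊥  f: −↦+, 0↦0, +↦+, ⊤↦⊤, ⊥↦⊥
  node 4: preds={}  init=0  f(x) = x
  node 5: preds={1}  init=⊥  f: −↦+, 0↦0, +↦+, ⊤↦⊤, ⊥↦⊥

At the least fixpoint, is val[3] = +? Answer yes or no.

no

Iteration log — 8 steps:
  step 1. node 0  ⊔preds=⊥  new=⊥  stable
  step 2. node 1  ⊔preds=⊥  new=+  old=⊥  +wl: 
  step 3. node 2  ⊔preds=0  new=0  old=⊥  +wl: 
  step 4. node 3  ⊔preds=⊤  new=⊤  old=⊥  +wl: 0,1
  step 5. node 4  ⊔preds=⊥  new=0  stable
  step 6. node 5  ⊔preds=+  new=+  old=⊥  +wl: 
  step 7. node 0  ⊔preds=⊤  new=⊤  old=⊥  +wl: 
  step 8. node 1  ⊔preds=⊤  new=+  stable

Least fixpoint reached:
  node 0: ⊤
  node 1: +
  node 2: 0
  node 3: ⊤
  node 4: 0
  node 5: +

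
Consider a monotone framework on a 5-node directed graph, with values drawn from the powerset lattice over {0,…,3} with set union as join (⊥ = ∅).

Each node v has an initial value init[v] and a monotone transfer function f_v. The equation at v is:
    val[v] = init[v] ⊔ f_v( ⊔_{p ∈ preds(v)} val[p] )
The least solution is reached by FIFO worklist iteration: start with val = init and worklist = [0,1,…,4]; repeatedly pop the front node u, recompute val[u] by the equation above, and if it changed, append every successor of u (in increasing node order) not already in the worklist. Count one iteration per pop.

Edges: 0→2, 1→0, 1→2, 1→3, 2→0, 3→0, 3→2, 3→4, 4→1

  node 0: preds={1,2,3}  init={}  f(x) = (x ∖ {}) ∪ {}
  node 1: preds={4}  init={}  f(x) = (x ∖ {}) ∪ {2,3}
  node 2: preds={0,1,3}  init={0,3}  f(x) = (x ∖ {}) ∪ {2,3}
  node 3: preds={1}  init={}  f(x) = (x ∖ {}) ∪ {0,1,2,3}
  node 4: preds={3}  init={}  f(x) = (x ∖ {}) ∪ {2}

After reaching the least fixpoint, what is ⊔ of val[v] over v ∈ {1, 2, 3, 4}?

Iteration log — 11 steps:
  step 1. node 0  ⊔preds={0,3}  new={0,3}  old={}  +wl: 
  step 2. node 1  ⊔preds={}  new={2,3}  old={}  +wl: 0
  step 3. node 2  ⊔preds={0,2,3}  new={0,2,3}  old={0,3}  +wl: 
  step 4. node 3  ⊔preds={2,3}  new={0,1,2,3}  old={}  +wl: 2
  step 5. node 4  ⊔preds={0,1,2,3}  new={0,1,2,3}  old={}  +wl: 1
  step 6. node 0  ⊔preds={0,1,2,3}  new={0,1,2,3}  old={0,3}  +wl: 
  step 7. node 2  ⊔preds={0,1,2,3}  new={0,1,2,3}  old={0,2,3}  +wl: 0
  step 8. node 1  ⊔preds={0,1,2,3}  new={0,1,2,3}  old={2,3}  +wl: 2,3
  step 9. node 0  ⊔preds={0,1,2,3}  new={0,1,2,3}  stable
  step 10. node 2  ⊔preds={0,1,2,3}  new={0,1,2,3}  stable
  step 11. node 3  ⊔preds={0,1,2,3}  new={0,1,2,3}  stable

Least fixpoint reached:
  node 0: {0,1,2,3}
  node 1: {0,1,2,3}
  node 2: {0,1,2,3}
  node 3: {0,1,2,3}
  node 4: {0,1,2,3}

{0,1,2,3}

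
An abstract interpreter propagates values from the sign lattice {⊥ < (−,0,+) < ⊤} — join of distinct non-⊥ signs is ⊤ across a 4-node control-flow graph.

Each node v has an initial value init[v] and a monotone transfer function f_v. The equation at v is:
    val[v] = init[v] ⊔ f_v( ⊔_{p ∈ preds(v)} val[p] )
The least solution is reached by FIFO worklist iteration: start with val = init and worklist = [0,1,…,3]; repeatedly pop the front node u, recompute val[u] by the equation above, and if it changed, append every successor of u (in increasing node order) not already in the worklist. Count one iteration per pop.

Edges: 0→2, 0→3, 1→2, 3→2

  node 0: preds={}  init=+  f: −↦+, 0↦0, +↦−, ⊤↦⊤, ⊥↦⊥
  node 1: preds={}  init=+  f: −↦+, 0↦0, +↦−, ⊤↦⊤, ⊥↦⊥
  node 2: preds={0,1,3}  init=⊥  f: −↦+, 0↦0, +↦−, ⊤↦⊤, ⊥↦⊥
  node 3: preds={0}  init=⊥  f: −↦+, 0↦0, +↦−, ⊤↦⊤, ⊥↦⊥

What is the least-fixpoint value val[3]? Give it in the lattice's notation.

−

Trace (5 dequeues):
  [1] u=0 | in ⊥ | out + | ==
  [2] u=1 | in ⊥ | out + | ==
  [3] u=2 | in + | out − | prev ⊥ | push {}
  [4] u=3 | in + | out − | prev ⊥ | push {2}
  [5] u=2 | in ⊤ | out ⊤ | prev − | push {}

Converged values:
  [0] +
  [1] +
  [2] ⊤
  [3] −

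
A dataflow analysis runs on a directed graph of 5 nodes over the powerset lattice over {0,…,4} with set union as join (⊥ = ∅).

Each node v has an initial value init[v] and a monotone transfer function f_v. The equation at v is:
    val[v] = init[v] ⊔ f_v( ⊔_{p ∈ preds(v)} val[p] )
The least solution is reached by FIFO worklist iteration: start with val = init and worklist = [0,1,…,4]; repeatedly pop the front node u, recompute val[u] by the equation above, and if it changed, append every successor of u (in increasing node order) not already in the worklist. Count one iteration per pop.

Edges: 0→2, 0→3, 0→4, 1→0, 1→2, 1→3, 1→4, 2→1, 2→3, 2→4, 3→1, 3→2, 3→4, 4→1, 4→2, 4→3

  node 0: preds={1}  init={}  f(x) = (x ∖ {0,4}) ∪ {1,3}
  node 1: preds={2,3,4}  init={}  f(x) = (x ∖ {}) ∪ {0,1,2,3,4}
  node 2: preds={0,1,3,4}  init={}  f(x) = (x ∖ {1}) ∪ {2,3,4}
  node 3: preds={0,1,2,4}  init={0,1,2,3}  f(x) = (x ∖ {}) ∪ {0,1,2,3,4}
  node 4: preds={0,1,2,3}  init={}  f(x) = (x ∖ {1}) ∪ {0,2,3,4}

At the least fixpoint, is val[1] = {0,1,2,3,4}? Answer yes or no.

Trace (10 dequeues):
  [1] u=0 | in {} | out {1,3} | prev {} | push {}
  [2] u=1 | in {0,1,2,3} | out {0,1,2,3,4} | prev {} | push {0}
  [3] u=2 | in {0,1,2,3,4} | out {0,2,3,4} | prev {} | push {1}
  [4] u=3 | in {0,1,2,3,4} | out {0,1,2,3,4} | prev {0,1,2,3} | push {2}
  [5] u=4 | in {0,1,2,3,4} | out {0,2,3,4} | prev {} | push {3}
  [6] u=0 | in {0,1,2,3,4} | out {1,2,3} | prev {1,3} | push {4}
  [7] u=1 | in {0,1,2,3,4} | out {0,1,2,3,4} | ==
  [8] u=2 | in {0,1,2,3,4} | out {0,2,3,4} | ==
  [9] u=3 | in {0,1,2,3,4} | out {0,1,2,3,4} | ==
  [10] u=4 | in {0,1,2,3,4} | out {0,2,3,4} | ==

Converged values:
  [0] {1,2,3}
  [1] {0,1,2,3,4}
  [2] {0,2,3,4}
  [3] {0,1,2,3,4}
  [4] {0,2,3,4}

yes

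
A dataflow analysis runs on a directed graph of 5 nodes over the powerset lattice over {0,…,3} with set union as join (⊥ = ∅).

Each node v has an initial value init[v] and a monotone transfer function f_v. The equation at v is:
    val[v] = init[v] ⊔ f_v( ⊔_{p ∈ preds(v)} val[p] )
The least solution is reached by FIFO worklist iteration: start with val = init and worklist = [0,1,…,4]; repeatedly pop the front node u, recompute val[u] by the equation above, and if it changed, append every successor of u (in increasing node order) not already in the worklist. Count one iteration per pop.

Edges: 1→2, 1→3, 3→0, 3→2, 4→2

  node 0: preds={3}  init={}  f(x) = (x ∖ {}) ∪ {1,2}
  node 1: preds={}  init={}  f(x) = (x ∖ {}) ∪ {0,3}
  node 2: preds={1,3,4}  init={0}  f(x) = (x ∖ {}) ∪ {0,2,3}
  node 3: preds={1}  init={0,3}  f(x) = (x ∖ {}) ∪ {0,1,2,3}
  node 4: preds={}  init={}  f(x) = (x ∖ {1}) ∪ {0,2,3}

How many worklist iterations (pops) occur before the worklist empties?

7

Trace (7 dequeues):
  [1] u=0 | in {0,3} | out {0,1,2,3} | prev {} | push {}
  [2] u=1 | in {} | out {0,3} | prev {} | push {}
  [3] u=2 | in {0,3} | out {0,2,3} | prev {0} | push {}
  [4] u=3 | in {0,3} | out {0,1,2,3} | prev {0,3} | push {0,2}
  [5] u=4 | in {} | out {0,2,3} | prev {} | push {}
  [6] u=0 | in {0,1,2,3} | out {0,1,2,3} | ==
  [7] u=2 | in {0,1,2,3} | out {0,1,2,3} | prev {0,2,3} | push {}

Converged values:
  [0] {0,1,2,3}
  [1] {0,3}
  [2] {0,1,2,3}
  [3] {0,1,2,3}
  [4] {0,2,3}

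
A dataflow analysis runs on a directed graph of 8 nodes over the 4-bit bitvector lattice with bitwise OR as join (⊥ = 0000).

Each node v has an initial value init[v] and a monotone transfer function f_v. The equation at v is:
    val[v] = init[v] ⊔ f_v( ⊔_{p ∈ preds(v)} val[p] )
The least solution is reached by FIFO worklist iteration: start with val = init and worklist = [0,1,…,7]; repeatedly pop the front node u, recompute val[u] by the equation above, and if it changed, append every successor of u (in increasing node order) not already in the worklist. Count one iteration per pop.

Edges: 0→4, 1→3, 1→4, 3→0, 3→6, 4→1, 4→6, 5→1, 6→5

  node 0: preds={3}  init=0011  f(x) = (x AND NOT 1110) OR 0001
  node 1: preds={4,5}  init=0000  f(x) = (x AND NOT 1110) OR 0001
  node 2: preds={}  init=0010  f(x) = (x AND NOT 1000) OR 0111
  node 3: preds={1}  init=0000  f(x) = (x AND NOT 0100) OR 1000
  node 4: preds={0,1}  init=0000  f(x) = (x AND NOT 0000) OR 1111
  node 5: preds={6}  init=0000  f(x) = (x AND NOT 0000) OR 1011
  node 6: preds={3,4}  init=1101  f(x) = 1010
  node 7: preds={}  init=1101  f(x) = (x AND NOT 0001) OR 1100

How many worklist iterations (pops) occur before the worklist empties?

Iteration log — 11 steps:
  step 1. node 0  ⊔preds=0000  new=0011  stable
  step 2. node 1  ⊔preds=0000  new=0001  old=0000  +wl: 
  step 3. node 2  ⊔preds=0000  new=0111  old=0010  +wl: 
  step 4. node 3  ⊔preds=0001  new=1001  old=0000  +wl: 0
  step 5. node 4  ⊔preds=0011  new=1111  old=0000  +wl: 1
  step 6. node 5  ⊔preds=1101  new=1111  old=0000  +wl: 
  step 7. node 6  ⊔preds=1111  new=1111  old=1101  +wl: 5
  step 8. node 7  ⊔preds=0000  new=1101  stable
  step 9. node 0  ⊔preds=1001  new=0011  stable
  step 10. node 1  ⊔preds=1111  new=0001  stable
  step 11. node 5  ⊔preds=1111  new=1111  stable

Least fixpoint reached:
  node 0: 0011
  node 1: 0001
  node 2: 0111
  node 3: 1001
  node 4: 1111
  node 5: 1111
  node 6: 1111
  node 7: 1101

11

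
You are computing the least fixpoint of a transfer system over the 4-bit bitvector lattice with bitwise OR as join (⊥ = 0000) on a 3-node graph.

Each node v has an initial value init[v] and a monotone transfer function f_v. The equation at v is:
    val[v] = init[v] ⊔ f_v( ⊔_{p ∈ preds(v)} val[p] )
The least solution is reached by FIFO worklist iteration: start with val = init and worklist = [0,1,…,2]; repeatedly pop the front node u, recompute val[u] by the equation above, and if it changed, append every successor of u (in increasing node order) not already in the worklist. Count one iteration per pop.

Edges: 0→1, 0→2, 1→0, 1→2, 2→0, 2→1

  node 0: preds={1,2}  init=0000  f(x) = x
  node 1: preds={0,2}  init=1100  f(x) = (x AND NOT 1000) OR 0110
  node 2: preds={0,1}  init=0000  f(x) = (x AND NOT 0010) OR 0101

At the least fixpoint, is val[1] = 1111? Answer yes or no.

yes

Iteration log — 7 steps:
  step 1. node 0  ⊔preds=1100  new=1100  old=0000  +wl: 
  step 2. node 1  ⊔preds=1100  new=1110  old=1100  +wl: 0
  step 3. node 2  ⊔preds=1110  new=1101  old=0000  +wl: 1
  step 4. node 0  ⊔preds=1111  new=1111  old=1100  +wl: 2
  step 5. node 1  ⊔preds=1111  new=1111  old=1110  +wl: 0
  step 6. node 2  ⊔preds=1111  new=1101  stable
  step 7. node 0  ⊔preds=1111  new=1111  stable

Least fixpoint reached:
  node 0: 1111
  node 1: 1111
  node 2: 1101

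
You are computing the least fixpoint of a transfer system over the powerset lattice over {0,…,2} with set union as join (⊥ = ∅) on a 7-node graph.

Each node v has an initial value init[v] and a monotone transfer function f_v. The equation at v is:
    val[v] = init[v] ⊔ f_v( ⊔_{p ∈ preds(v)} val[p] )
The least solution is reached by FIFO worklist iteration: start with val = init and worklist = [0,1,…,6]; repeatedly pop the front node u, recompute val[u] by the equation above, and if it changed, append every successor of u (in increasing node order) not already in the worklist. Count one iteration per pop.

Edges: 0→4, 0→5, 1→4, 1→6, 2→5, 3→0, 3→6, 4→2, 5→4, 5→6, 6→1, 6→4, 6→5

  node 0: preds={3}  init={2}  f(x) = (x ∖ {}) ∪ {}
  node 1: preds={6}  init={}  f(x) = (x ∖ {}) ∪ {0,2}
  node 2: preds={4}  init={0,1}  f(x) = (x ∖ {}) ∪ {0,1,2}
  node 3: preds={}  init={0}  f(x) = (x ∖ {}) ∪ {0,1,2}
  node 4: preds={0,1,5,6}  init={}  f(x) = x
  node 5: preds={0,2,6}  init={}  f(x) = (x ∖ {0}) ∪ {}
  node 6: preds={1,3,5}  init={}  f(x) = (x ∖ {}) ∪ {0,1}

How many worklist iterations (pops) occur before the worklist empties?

Worklist (15 pops):
  #1 pop 0: in={0} → {0,2} (was {2}); enqueue []
  #2 pop 1: in={} → {0,2} (was {}); enqueue []
  #3 pop 2: in={} → {0,1,2} (was {0,1}); enqueue []
  #4 pop 3: in={} → {0,1,2} (was {0}); enqueue [0]
  #5 pop 4: in={0,2} → {0,2} (was {}); enqueue [2]
  #6 pop 5: in={0,1,2} → {1,2} (was {}); enqueue [4]
  #7 pop 6: in={0,1,2} → {0,1,2} (was {}); enqueue [1,5]
  #8 pop 0: in={0,1,2} → {0,1,2} (was {0,2}); enqueue []
  #9 pop 2: in={0,2} → {0,1,2} (no change)
  #10 pop 4: in={0,1,2} → {0,1,2} (was {0,2}); enqueue [2]
  #11 pop 1: in={0,1,2} → {0,1,2} (was {0,2}); enqueue [4,6]
  #12 pop 5: in={0,1,2} → {1,2} (no change)
  #13 pop 2: in={0,1,2} → {0,1,2} (no change)
  #14 pop 4: in={0,1,2} → {0,1,2} (no change)
  #15 pop 6: in={0,1,2} → {0,1,2} (no change)

Fixpoint:
  val[0] = {0,1,2}
  val[1] = {0,1,2}
  val[2] = {0,1,2}
  val[3] = {0,1,2}
  val[4] = {0,1,2}
  val[5] = {1,2}
  val[6] = {0,1,2}

15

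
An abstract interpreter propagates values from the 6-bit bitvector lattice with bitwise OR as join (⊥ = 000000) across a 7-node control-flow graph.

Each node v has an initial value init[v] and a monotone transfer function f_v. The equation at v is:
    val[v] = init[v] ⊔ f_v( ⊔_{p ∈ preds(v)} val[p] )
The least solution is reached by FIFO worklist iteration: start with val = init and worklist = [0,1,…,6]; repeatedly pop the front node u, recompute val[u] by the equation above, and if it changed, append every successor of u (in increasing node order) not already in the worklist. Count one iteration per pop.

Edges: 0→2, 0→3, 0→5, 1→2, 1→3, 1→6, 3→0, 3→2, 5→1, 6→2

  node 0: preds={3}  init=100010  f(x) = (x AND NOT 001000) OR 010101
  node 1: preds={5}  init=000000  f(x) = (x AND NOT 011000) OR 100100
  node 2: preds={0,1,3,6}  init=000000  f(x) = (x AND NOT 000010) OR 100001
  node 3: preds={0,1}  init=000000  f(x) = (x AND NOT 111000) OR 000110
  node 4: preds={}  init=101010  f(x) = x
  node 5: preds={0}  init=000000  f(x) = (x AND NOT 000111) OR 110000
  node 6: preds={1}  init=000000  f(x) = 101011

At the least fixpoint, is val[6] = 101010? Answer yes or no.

no

Trace (10 dequeues):
  [1] u=0 | in 000000 | out 110111 | prev 100010 | push {}
  [2] u=1 | in 000000 | out 100100 | prev 000000 | push {}
  [3] u=2 | in 110111 | out 110101 | prev 000000 | push {}
  [4] u=3 | in 110111 | out 000111 | prev 000000 | push {0,2}
  [5] u=4 | in 000000 | out 101010 | ==
  [6] u=5 | in 110111 | out 110000 | prev 000000 | push {1}
  [7] u=6 | in 100100 | out 101011 | prev 000000 | push {}
  [8] u=0 | in 000111 | out 110111 | ==
  [9] u=2 | in 111111 | out 111101 | prev 110101 | push {}
  [10] u=1 | in 110000 | out 100100 | ==

Converged values:
  [0] 110111
  [1] 100100
  [2] 111101
  [3] 000111
  [4] 101010
  [5] 110000
  [6] 101011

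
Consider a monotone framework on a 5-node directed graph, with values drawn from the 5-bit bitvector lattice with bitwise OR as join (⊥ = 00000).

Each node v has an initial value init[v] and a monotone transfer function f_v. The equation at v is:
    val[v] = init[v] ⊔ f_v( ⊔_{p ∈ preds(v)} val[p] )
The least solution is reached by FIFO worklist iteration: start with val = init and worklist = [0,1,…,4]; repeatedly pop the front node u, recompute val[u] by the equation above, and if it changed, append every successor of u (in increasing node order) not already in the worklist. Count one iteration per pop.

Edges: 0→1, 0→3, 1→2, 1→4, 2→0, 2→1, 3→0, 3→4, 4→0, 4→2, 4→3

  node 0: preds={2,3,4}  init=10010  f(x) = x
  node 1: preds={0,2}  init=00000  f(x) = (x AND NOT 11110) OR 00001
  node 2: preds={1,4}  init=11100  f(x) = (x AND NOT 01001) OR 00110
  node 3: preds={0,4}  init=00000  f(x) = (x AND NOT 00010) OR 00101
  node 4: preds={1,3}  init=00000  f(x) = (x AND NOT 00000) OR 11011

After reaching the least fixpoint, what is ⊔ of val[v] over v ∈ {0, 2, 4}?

11111

Iteration log — 9 steps:
  step 1. node 0  ⊔preds=11100  new=11110  old=10010  +wl: 
  step 2. node 1  ⊔preds=11110  new=00001  old=00000  +wl: 
  step 3. node 2  ⊔preds=00001  new=11110  old=11100  +wl: 0,1
  step 4. node 3  ⊔preds=11110  new=11101  old=00000  +wl: 
  step 5. node 4  ⊔preds=11101  new=11111  old=00000  +wl: 2,3
  step 6. node 0  ⊔preds=11111  new=11111  old=11110  +wl: 
  step 7. node 1  ⊔preds=11111  new=00001  stable
  step 8. node 2  ⊔preds=11111  new=11110  stable
  step 9. node 3  ⊔preds=11111  new=11101  stable

Least fixpoint reached:
  node 0: 11111
  node 1: 00001
  node 2: 11110
  node 3: 11101
  node 4: 11111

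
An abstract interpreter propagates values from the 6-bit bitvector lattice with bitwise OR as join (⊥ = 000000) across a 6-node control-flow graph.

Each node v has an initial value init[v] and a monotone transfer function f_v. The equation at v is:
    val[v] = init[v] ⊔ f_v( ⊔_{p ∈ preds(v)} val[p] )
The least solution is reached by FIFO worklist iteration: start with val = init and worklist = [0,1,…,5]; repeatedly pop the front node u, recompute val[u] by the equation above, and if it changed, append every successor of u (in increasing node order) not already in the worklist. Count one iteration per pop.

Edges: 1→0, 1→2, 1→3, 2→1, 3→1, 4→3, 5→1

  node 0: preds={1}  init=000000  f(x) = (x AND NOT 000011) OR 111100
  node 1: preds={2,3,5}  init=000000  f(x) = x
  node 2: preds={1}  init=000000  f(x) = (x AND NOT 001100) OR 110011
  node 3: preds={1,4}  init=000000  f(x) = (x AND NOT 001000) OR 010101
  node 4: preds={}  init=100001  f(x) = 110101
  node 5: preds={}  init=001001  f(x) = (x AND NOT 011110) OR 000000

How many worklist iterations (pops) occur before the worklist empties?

Trace (12 dequeues):
  [1] u=0 | in 000000 | out 111100 | prev 000000 | push {}
  [2] u=1 | in 001001 | out 001001 | prev 000000 | push {0}
  [3] u=2 | in 001001 | out 110011 | prev 000000 | push {1}
  [4] u=3 | in 101001 | out 110101 | prev 000000 | push {}
  [5] u=4 | in 000000 | out 110101 | prev 100001 | push {3}
  [6] u=5 | in 000000 | out 001001 | ==
  [7] u=0 | in 001001 | out 111100 | ==
  [8] u=1 | in 111111 | out 111111 | prev 001001 | push {0,2}
  [9] u=3 | in 111111 | out 110111 | prev 110101 | push {1}
  [10] u=0 | in 111111 | out 111100 | ==
  [11] u=2 | in 111111 | out 110011 | ==
  [12] u=1 | in 111111 | out 111111 | ==

Converged values:
  [0] 111100
  [1] 111111
  [2] 110011
  [3] 110111
  [4] 110101
  [5] 001001

12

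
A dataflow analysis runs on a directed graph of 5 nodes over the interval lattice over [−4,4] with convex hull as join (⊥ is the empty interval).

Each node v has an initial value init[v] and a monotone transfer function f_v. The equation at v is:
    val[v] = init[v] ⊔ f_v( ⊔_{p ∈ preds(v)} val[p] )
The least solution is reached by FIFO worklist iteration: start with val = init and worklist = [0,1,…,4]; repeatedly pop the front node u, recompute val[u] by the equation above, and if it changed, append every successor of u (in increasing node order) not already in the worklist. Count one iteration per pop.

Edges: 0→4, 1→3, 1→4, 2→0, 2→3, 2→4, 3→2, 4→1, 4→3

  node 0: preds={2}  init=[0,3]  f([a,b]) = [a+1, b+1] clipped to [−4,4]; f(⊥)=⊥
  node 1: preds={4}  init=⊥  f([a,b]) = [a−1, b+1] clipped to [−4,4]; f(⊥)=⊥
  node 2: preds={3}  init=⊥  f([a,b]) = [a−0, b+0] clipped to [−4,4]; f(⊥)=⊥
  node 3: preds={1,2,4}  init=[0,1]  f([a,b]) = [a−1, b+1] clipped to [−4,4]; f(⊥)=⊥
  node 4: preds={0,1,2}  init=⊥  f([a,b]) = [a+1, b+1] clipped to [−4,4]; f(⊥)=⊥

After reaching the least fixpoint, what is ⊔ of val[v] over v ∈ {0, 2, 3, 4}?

Trace (29 dequeues):
  [1] u=0 | in ⊥ | out [0,3] | ==
  [2] u=1 | in ⊥ | out ⊥ | ==
  [3] u=2 | in [0,1] | out [0,1] | prev ⊥ | push {0}
  [4] u=3 | in [0,1] | out [-1,2] | prev [0,1] | push {2}
  [5] u=4 | in [0,3] | out [1,4] | prev ⊥ | push {1,3}
  [6] u=0 | in [0,1] | out [0,3] | ==
  [7] u=2 | in [-1,2] | out [-1,2] | prev [0,1] | push {0,4}
  [8] u=1 | in [1,4] | out [0,4] | prev ⊥ | push {}
  [9] u=3 | in [-1,4] | out [-2,4] | prev [-1,2] | push {2}
  [10] u=0 | in [-1,2] | out [0,3] | ==
  [11] u=4 | in [-1,4] | out [0,4] | prev [1,4] | push {1,3}
  [12] u=2 | in [-2,4] | out [-2,4] | prev [-1,2] | push {0,4}
  [13] u=1 | in [0,4] | out [-1,4] | prev [0,4] | push {}
  [14] u=3 | in [-2,4] | out [-3,4] | prev [-2,4] | push {2}
  [15] u=0 | in [-2,4] | out [-1,4] | prev [0,3] | push {}
  [16] u=4 | in [-2,4] | out [-1,4] | prev [0,4] | push {1,3}
  [17] u=2 | in [-3,4] | out [-3,4] | prev [-2,4] | push {0,4}
  [18] u=1 | in [-1,4] | out [-2,4] | prev [-1,4] | push {}
  [19] u=3 | in [-3,4] | out [-4,4] | prev [-3,4] | push {2}
  [20] u=0 | in [-3,4] | out [-2,4] | prev [-1,4] | push {}
  [21] u=4 | in [-3,4] | out [-2,4] | prev [-1,4] | push {1,3}
  [22] u=2 | in [-4,4] | out [-4,4] | prev [-3,4] | push {0,4}
  [23] u=1 | in [-2,4] | out [-3,4] | prev [-2,4] | push {}
  [24] u=3 | in [-4,4] | out [-4,4] | ==
  [25] u=0 | in [-4,4] | out [-3,4] | prev [-2,4] | push {}
  [26] u=4 | in [-4,4] | out [-3,4] | prev [-2,4] | push {1,3}
  [27] u=1 | in [-3,4] | out [-4,4] | prev [-3,4] | push {4}
  [28] u=3 | in [-4,4] | out [-4,4] | ==
  [29] u=4 | in [-4,4] | out [-3,4] | ==

Converged values:
  [0] [-3,4]
  [1] [-4,4]
  [2] [-4,4]
  [3] [-4,4]
  [4] [-3,4]

[-4,4]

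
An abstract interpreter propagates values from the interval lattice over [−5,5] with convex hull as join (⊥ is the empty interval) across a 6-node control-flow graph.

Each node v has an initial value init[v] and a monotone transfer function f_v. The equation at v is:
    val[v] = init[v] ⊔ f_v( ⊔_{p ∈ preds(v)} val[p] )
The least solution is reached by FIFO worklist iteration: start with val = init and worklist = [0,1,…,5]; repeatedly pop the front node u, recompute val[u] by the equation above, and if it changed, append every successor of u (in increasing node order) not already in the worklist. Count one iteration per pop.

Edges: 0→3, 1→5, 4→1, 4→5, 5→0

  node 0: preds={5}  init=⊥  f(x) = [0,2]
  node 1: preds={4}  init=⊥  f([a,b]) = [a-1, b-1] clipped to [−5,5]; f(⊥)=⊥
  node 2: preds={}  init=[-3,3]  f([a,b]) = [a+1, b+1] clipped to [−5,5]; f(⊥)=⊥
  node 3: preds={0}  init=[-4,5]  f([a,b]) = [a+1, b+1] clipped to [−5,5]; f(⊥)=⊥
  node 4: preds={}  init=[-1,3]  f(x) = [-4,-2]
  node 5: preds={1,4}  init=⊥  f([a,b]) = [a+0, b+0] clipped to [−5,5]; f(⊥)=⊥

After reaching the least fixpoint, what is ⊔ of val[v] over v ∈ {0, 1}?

[-5,2]

Iteration log — 10 steps:
  step 1. node 0  ⊔preds=⊥  new=[0,2]  old=⊥  +wl: 
  step 2. node 1  ⊔preds=[-1,3]  new=[-2,2]  old=⊥  +wl: 
  step 3. node 2  ⊔preds=⊥  new=[-3,3]  stable
  step 4. node 3  ⊔preds=[0,2]  new=[-4,5]  stable
  step 5. node 4  ⊔preds=⊥  new=[-4,3]  old=[-1,3]  +wl: 1
  step 6. node 5  ⊔preds=[-4,3]  new=[-4,3]  old=⊥  +wl: 0
  step 7. node 1  ⊔preds=[-4,3]  new=[-5,2]  old=[-2,2]  +wl: 5
  step 8. node 0  ⊔preds=[-4,3]  new=[0,2]  stable
  step 9. node 5  ⊔preds=[-5,3]  new=[-5,3]  old=[-4,3]  +wl: 0
  step 10. node 0  ⊔preds=[-5,3]  new=[0,2]  stable

Least fixpoint reached:
  node 0: [0,2]
  node 1: [-5,2]
  node 2: [-3,3]
  node 3: [-4,5]
  node 4: [-4,3]
  node 5: [-5,3]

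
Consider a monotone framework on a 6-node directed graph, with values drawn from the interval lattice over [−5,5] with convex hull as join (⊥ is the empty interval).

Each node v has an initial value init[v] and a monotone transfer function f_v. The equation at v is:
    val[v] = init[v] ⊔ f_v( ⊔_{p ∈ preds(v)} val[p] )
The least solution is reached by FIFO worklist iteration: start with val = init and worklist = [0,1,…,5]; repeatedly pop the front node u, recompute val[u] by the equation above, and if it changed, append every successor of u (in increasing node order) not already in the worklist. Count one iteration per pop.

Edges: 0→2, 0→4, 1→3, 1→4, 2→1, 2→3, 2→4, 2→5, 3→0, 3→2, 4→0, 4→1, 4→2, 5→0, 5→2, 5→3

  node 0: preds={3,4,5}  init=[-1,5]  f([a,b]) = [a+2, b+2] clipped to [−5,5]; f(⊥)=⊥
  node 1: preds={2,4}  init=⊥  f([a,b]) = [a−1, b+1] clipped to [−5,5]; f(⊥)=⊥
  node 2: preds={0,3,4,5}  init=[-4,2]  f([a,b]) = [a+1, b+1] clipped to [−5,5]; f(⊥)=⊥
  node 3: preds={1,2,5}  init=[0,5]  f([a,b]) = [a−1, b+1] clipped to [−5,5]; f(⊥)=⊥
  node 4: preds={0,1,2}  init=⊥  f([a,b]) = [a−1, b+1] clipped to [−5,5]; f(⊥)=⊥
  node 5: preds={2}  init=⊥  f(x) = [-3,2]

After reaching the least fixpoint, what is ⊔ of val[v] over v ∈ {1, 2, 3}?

Worklist (11 pops):
  #1 pop 0: in=[0,5] → [-1,5] (no change)
  #2 pop 1: in=[-4,2] → [-5,3] (was ⊥); enqueue []
  #3 pop 2: in=[-1,5] → [-4,5] (was [-4,2]); enqueue [1]
  #4 pop 3: in=[-5,5] → [-5,5] (was [0,5]); enqueue [0,2]
  #5 pop 4: in=[-5,5] → [-5,5] (was ⊥); enqueue []
  #6 pop 5: in=[-4,5] → [-3,2] (was ⊥); enqueue [3]
  #7 pop 1: in=[-5,5] → [-5,5] (was [-5,3]); enqueue [4]
  #8 pop 0: in=[-5,5] → [-3,5] (was [-1,5]); enqueue []
  #9 pop 2: in=[-5,5] → [-4,5] (no change)
  #10 pop 3: in=[-5,5] → [-5,5] (no change)
  #11 pop 4: in=[-5,5] → [-5,5] (no change)

Fixpoint:
  val[0] = [-3,5]
  val[1] = [-5,5]
  val[2] = [-4,5]
  val[3] = [-5,5]
  val[4] = [-5,5]
  val[5] = [-3,2]

[-5,5]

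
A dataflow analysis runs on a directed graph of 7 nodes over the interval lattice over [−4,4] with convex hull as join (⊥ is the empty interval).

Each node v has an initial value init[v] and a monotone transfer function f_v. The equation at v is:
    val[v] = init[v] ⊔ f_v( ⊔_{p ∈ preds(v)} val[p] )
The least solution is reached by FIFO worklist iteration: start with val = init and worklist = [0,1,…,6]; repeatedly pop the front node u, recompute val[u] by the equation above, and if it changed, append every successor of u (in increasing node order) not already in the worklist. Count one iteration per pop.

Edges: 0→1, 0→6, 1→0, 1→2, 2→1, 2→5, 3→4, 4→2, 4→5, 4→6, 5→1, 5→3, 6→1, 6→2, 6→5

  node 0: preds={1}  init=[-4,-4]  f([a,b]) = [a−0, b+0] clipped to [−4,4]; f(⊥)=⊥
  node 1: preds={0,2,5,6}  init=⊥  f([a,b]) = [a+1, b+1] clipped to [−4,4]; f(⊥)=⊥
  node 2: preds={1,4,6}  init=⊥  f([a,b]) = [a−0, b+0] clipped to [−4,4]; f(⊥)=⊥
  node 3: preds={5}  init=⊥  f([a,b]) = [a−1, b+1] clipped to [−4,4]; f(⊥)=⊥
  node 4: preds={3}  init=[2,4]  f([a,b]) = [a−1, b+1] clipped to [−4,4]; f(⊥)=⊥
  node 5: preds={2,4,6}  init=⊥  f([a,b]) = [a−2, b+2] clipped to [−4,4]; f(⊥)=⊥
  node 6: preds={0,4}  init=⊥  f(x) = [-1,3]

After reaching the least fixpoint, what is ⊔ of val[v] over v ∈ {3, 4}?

[-4,4]

Trace (20 dequeues):
  [1] u=0 | in ⊥ | out [-4,-4] | ==
  [2] u=1 | in [-4,-4] | out [-3,-3] | prev ⊥ | push {0}
  [3] u=2 | in [-3,4] | out [-3,4] | prev ⊥ | push {1}
  [4] u=3 | in ⊥ | out ⊥ | ==
  [5] u=4 | in ⊥ | out [2,4] | ==
  [6] u=5 | in [-3,4] | out [-4,4] | prev ⊥ | push {3}
  [7] u=6 | in [-4,4] | out [-1,3] | prev ⊥ | push {2,5}
  [8] u=0 | in [-3,-3] | out [-4,-3] | prev [-4,-4] | push {6}
  [9] u=1 | in [-4,4] | out [-3,4] | prev [-3,-3] | push {0}
  [10] u=3 | in [-4,4] | out [-4,4] | prev ⊥ | push {4}
  [11] u=2 | in [-3,4] | out [-3,4] | ==
  [12] u=5 | in [-3,4] | out [-4,4] | ==
  [13] u=6 | in [-4,4] | out [-1,3] | ==
  [14] u=0 | in [-3,4] | out [-4,4] | prev [-4,-3] | push {1,6}
  [15] u=4 | in [-4,4] | out [-4,4] | prev [2,4] | push {2,5}
  [16] u=1 | in [-4,4] | out [-3,4] | ==
  [17] u=6 | in [-4,4] | out [-1,3] | ==
  [18] u=2 | in [-4,4] | out [-4,4] | prev [-3,4] | push {1}
  [19] u=5 | in [-4,4] | out [-4,4] | ==
  [20] u=1 | in [-4,4] | out [-3,4] | ==

Converged values:
  [0] [-4,4]
  [1] [-3,4]
  [2] [-4,4]
  [3] [-4,4]
  [4] [-4,4]
  [5] [-4,4]
  [6] [-1,3]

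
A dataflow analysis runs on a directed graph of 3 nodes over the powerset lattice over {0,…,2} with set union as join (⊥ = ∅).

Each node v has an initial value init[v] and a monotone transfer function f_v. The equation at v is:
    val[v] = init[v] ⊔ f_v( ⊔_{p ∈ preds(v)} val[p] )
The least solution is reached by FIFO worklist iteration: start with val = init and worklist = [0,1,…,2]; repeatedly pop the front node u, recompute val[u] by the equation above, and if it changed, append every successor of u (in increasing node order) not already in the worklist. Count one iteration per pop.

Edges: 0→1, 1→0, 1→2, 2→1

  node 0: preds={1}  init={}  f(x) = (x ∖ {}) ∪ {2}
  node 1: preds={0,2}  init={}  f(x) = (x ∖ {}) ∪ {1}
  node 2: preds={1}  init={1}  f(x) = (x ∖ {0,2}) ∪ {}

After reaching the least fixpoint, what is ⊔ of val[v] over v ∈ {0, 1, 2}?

{1,2}

Trace (5 dequeues):
  [1] u=0 | in {} | out {2} | prev {} | push {}
  [2] u=1 | in {1,2} | out {1,2} | prev {} | push {0}
  [3] u=2 | in {1,2} | out {1} | ==
  [4] u=0 | in {1,2} | out {1,2} | prev {2} | push {1}
  [5] u=1 | in {1,2} | out {1,2} | ==

Converged values:
  [0] {1,2}
  [1] {1,2}
  [2] {1}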